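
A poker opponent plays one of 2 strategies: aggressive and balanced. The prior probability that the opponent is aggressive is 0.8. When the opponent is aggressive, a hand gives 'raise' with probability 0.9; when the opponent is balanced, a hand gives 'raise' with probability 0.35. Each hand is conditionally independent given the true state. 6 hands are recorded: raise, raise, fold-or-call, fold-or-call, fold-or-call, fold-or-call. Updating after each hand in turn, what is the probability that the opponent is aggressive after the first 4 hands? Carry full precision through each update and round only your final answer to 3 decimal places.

Apply Bayes' rule sequentially, carrying P(aggressive) forward.
After 'raise': P(aggressive) = 0.9·0.8000 / (0.9·0.8000 + 0.35·0.2000) ≈ 0.9114
After 'raise': P(aggressive) = 0.9·0.9114 / (0.9·0.9114 + 0.35·0.0886) ≈ 0.9636
After 'fold-or-call': P(aggressive) = 0.1·0.9636 / (0.1·0.9636 + 0.65·0.0364) ≈ 0.8027
After 'fold-or-call': P(aggressive) = 0.1·0.8027 / (0.1·0.8027 + 0.65·0.1973) ≈ 0.3850

0.385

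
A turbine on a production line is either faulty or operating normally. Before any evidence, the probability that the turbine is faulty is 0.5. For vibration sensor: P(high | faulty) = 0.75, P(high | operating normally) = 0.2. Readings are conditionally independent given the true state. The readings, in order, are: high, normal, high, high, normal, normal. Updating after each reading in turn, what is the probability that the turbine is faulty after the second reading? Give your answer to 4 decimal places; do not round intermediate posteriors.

After 'high': P(faulty) = 0.75·0.5000 / (0.75·0.5000 + 0.2·0.5000) ≈ 0.7895
After 'normal': P(faulty) = 0.25·0.7895 / (0.25·0.7895 + 0.8·0.2105) ≈ 0.5396

0.5396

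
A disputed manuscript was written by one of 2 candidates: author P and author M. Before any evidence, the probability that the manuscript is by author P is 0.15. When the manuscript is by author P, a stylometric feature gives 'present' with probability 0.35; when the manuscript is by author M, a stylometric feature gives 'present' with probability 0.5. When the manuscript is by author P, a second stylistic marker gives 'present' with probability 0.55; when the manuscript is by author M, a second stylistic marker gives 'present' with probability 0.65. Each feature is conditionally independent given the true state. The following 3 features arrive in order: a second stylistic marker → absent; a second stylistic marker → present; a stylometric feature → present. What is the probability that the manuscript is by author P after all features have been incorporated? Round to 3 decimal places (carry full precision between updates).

0.118

After a second stylistic marker='absent': P(author P) = 0.45·0.1500 / (0.45·0.1500 + 0.35·0.8500) ≈ 0.1849
After a second stylistic marker='present': P(author P) = 0.55·0.1849 / (0.55·0.1849 + 0.65·0.8151) ≈ 0.1611
After a stylometric feature='present': P(author P) = 0.35·0.1611 / (0.35·0.1611 + 0.5·0.8389) ≈ 0.1185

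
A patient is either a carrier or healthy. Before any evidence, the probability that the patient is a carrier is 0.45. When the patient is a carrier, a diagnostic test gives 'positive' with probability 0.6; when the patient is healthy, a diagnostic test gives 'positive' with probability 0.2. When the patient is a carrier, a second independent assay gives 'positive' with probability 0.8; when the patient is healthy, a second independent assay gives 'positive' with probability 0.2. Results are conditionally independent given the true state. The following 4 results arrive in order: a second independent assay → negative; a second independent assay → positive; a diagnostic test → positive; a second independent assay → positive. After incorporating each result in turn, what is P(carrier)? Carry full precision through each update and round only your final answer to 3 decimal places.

After a second independent assay='negative': P(carrier) = 0.2·0.4500 / (0.2·0.4500 + 0.8·0.5500) ≈ 0.1698
After a second independent assay='positive': P(carrier) = 0.8·0.1698 / (0.8·0.1698 + 0.2·0.8302) ≈ 0.4500
After a diagnostic test='positive': P(carrier) = 0.6·0.4500 / (0.6·0.4500 + 0.2·0.5500) ≈ 0.7105
After a second independent assay='positive': P(carrier) = 0.8·0.7105 / (0.8·0.7105 + 0.2·0.2895) ≈ 0.9076

0.908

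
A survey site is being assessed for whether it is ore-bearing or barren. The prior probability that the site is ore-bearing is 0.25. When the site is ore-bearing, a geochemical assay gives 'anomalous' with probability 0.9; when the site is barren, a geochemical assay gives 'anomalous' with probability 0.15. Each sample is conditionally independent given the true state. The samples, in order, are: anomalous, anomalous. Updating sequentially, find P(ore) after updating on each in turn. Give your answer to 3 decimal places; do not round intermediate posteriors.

0.923

After 'anomalous': P(ore) = 0.9·0.2500 / (0.9·0.2500 + 0.15·0.7500) ≈ 0.6667
After 'anomalous': P(ore) = 0.9·0.6667 / (0.9·0.6667 + 0.15·0.3333) ≈ 0.9231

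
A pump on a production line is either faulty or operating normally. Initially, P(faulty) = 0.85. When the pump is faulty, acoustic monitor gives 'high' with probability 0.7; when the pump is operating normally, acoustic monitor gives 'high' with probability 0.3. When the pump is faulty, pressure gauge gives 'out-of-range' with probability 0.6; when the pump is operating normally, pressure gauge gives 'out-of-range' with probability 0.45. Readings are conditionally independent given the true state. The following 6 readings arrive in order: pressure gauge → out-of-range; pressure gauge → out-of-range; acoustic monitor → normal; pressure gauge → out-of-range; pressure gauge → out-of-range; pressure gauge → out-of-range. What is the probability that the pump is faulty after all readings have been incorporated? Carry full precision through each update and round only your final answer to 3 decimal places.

After pressure gauge='out-of-range': P(faulty) = 0.6·0.8500 / (0.6·0.8500 + 0.45·0.1500) ≈ 0.8831
After pressure gauge='out-of-range': P(faulty) = 0.6·0.8831 / (0.6·0.8831 + 0.45·0.1169) ≈ 0.9097
After acoustic monitor='normal': P(faulty) = 0.3·0.9097 / (0.3·0.9097 + 0.7·0.0903) ≈ 0.8119
After pressure gauge='out-of-range': P(faulty) = 0.6·0.8119 / (0.6·0.8119 + 0.45·0.1881) ≈ 0.8520
After pressure gauge='out-of-range': P(faulty) = 0.6·0.8520 / (0.6·0.8520 + 0.45·0.1480) ≈ 0.8847
After pressure gauge='out-of-range': P(faulty) = 0.6·0.8847 / (0.6·0.8847 + 0.45·0.1153) ≈ 0.9110

0.911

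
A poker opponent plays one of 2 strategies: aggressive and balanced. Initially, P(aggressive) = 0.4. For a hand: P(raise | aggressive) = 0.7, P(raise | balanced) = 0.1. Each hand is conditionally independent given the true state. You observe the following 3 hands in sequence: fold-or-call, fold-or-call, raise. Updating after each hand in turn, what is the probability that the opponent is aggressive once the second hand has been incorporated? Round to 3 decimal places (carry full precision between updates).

Apply Bayes' rule sequentially, carrying P(aggressive) forward.
After 'fold-or-call': P(aggressive) = 0.3·0.4000 / (0.3·0.4000 + 0.9·0.6000) ≈ 0.1818
After 'fold-or-call': P(aggressive) = 0.3·0.1818 / (0.3·0.1818 + 0.9·0.8182) ≈ 0.0690

0.069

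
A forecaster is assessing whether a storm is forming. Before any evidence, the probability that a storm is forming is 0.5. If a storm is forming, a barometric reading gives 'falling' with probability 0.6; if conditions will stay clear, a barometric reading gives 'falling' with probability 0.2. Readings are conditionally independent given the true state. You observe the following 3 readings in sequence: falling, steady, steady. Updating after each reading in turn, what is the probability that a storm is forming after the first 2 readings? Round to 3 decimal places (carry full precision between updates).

After 'falling': P(storm) = 0.6·0.5000 / (0.6·0.5000 + 0.2·0.5000) ≈ 0.7500
After 'steady': P(storm) = 0.4·0.7500 / (0.4·0.7500 + 0.8·0.2500) ≈ 0.6000

0.600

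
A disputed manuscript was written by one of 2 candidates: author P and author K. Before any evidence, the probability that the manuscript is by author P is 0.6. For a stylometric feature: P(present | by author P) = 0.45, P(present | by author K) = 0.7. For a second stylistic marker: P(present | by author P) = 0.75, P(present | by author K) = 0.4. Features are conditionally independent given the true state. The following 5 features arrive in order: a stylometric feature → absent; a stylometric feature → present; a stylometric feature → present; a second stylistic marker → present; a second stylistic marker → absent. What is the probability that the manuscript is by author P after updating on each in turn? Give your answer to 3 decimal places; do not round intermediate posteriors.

0.470

After a stylometric feature='absent': P(author P) = 0.55·0.6000 / (0.55·0.6000 + 0.3·0.4000) ≈ 0.7333
After a stylometric feature='present': P(author P) = 0.45·0.7333 / (0.45·0.7333 + 0.7·0.2667) ≈ 0.6387
After a stylometric feature='present': P(author P) = 0.45·0.6387 / (0.45·0.6387 + 0.7·0.3613) ≈ 0.5319
After a second stylistic marker='present': P(author P) = 0.75·0.5319 / (0.75·0.5319 + 0.4·0.4681) ≈ 0.6806
After a second stylistic marker='absent': P(author P) = 0.25·0.6806 / (0.25·0.6806 + 0.6·0.3194) ≈ 0.4703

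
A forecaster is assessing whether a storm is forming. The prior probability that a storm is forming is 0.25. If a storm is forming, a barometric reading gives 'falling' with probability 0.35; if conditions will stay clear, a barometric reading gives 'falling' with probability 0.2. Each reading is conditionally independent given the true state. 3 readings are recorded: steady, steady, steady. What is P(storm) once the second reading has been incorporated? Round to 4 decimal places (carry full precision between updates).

After 'steady': P(storm) = 0.65·0.2500 / (0.65·0.2500 + 0.8·0.7500) ≈ 0.2131
After 'steady': P(storm) = 0.65·0.2131 / (0.65·0.2131 + 0.8·0.7869) ≈ 0.1804

0.1804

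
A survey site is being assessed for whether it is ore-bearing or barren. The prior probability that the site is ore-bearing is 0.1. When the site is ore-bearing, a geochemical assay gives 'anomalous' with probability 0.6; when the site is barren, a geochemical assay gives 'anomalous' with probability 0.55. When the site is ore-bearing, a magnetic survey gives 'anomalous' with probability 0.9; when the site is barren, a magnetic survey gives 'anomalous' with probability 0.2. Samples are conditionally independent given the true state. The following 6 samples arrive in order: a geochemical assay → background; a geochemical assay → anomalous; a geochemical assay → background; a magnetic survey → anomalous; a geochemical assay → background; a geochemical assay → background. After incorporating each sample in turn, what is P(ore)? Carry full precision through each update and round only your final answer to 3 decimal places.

0.254

After a geochemical assay='background': P(ore) = 0.4·0.1000 / (0.4·0.1000 + 0.45·0.9000) ≈ 0.0899
After a geochemical assay='anomalous': P(ore) = 0.6·0.0899 / (0.6·0.0899 + 0.55·0.9101) ≈ 0.0973
After a geochemical assay='background': P(ore) = 0.4·0.0973 / (0.4·0.0973 + 0.45·0.9027) ≈ 0.0874
After a magnetic survey='anomalous': P(ore) = 0.9·0.0874 / (0.9·0.0874 + 0.2·0.9126) ≈ 0.3012
After a geochemical assay='background': P(ore) = 0.4·0.3012 / (0.4·0.3012 + 0.45·0.6988) ≈ 0.2770
After a geochemical assay='background': P(ore) = 0.4·0.2770 / (0.4·0.2770 + 0.45·0.7230) ≈ 0.2540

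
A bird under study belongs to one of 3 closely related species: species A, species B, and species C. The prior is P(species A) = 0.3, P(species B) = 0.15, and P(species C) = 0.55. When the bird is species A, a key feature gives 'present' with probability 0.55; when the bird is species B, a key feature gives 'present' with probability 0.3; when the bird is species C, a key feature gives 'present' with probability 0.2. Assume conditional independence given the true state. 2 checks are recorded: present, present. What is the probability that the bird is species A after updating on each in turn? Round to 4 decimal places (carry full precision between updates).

Each posterior becomes the prior for the next update.
After 'present': normaliser = 0.55·0.3000 + 0.3·0.1500 + 0.2·0.5500; P(species A) ≈ 0.5156, P(species B) ≈ 0.1406, P(species C) ≈ 0.3438
After 'present': normaliser = 0.55·0.5156 + 0.3·0.1406 + 0.2·0.3438; P(species A) ≈ 0.7188, P(species B) ≈ 0.1069, P(species C) ≈ 0.1743

0.7188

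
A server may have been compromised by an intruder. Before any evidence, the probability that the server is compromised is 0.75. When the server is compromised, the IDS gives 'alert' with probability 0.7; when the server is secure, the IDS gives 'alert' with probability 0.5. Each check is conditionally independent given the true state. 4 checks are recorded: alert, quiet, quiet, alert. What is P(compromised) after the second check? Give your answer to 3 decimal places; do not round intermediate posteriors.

0.716

Apply Bayes' rule sequentially, carrying P(compromised) forward.
After 'alert': P(compromised) = 0.7·0.7500 / (0.7·0.7500 + 0.5·0.2500) ≈ 0.8077
After 'quiet': P(compromised) = 0.3·0.8077 / (0.3·0.8077 + 0.5·0.1923) ≈ 0.7159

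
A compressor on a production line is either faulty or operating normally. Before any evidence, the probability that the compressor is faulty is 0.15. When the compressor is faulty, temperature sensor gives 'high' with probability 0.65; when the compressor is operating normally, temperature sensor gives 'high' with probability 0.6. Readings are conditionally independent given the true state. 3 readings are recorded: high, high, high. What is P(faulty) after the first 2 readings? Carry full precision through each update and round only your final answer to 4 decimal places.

After 'high': P(faulty) = 0.65·0.1500 / (0.65·0.1500 + 0.6·0.8500) ≈ 0.1605
After 'high': P(faulty) = 0.65·0.1605 / (0.65·0.1605 + 0.6·0.8395) ≈ 0.1716

0.1716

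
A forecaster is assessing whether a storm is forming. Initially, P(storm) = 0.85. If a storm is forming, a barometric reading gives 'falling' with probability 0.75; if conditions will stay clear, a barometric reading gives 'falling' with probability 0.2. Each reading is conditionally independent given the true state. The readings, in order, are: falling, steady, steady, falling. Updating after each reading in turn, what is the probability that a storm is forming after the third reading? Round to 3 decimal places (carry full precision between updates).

0.675

After 'falling': P(storm) = 0.75·0.8500 / (0.75·0.8500 + 0.2·0.1500) ≈ 0.9551
After 'steady': P(storm) = 0.25·0.9551 / (0.25·0.9551 + 0.8·0.0449) ≈ 0.8691
After 'steady': P(storm) = 0.25·0.8691 / (0.25·0.8691 + 0.8·0.1309) ≈ 0.6748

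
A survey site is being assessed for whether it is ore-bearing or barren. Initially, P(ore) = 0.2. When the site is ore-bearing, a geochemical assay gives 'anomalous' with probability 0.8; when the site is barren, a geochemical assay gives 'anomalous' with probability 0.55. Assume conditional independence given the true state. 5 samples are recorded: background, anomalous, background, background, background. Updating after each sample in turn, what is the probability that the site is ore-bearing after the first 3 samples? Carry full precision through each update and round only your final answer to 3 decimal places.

0.067

Apply Bayes' rule sequentially, carrying P(ore) forward.
After 'background': P(ore) = 0.2·0.2000 / (0.2·0.2000 + 0.45·0.8000) ≈ 0.1000
After 'anomalous': P(ore) = 0.8·0.1000 / (0.8·0.1000 + 0.55·0.9000) ≈ 0.1391
After 'background': P(ore) = 0.2·0.1391 / (0.2·0.1391 + 0.45·0.8609) ≈ 0.0670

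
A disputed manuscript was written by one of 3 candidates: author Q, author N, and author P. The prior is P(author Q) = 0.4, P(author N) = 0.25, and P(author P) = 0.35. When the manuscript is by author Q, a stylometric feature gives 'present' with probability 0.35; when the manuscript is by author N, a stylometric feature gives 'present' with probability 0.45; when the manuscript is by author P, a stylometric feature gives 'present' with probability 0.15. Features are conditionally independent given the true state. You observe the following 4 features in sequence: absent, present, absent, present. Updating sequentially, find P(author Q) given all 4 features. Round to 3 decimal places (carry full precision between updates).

Each posterior becomes the prior for the next update.
After 'absent': normaliser = 0.65·0.4000 + 0.55·0.2500 + 0.85·0.3500; P(author Q) ≈ 0.3741, P(author N) ≈ 0.1978, P(author P) ≈ 0.4281
After 'present': normaliser = 0.35·0.3741 + 0.45·0.1978 + 0.15·0.4281; P(author Q) ≈ 0.4608, P(author N) ≈ 0.3133, P(author P) ≈ 0.2259
After 'absent': normaliser = 0.65·0.4608 + 0.55·0.3133 + 0.85·0.2259; P(author Q) ≈ 0.4511, P(author N) ≈ 0.2596, P(author P) ≈ 0.2893
After 'present': normaliser = 0.35·0.4511 + 0.45·0.2596 + 0.15·0.2893; P(author Q) ≈ 0.4964, P(author N) ≈ 0.3672, P(author P) ≈ 0.1364

0.496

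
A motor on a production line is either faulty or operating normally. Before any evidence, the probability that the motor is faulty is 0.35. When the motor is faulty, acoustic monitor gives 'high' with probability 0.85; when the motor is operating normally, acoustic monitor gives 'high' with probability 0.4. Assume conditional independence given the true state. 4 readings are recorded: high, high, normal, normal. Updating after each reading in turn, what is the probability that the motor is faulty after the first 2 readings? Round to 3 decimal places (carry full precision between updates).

Each posterior becomes the prior for the next update.
After 'high': P(faulty) = 0.85·0.3500 / (0.85·0.3500 + 0.4·0.6500) ≈ 0.5336
After 'high': P(faulty) = 0.85·0.5336 / (0.85·0.5336 + 0.4·0.4664) ≈ 0.7086

0.709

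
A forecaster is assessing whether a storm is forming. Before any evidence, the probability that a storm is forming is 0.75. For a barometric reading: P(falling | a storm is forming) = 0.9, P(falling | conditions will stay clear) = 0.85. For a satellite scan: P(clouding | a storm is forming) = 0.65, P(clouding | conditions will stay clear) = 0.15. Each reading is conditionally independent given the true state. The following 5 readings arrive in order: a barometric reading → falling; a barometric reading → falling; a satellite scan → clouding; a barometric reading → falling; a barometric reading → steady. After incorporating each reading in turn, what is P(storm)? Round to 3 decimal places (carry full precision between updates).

0.911

After a barometric reading='falling': P(storm) = 0.9·0.7500 / (0.9·0.7500 + 0.85·0.2500) ≈ 0.7606
After a barometric reading='falling': P(storm) = 0.9·0.7606 / (0.9·0.7606 + 0.85·0.2394) ≈ 0.7708
After a satellite scan='clouding': P(storm) = 0.65·0.7708 / (0.65·0.7708 + 0.15·0.2292) ≈ 0.9358
After a barometric reading='falling': P(storm) = 0.9·0.9358 / (0.9·0.9358 + 0.85·0.0642) ≈ 0.9391
After a barometric reading='steady': P(storm) = 0.1·0.9391 / (0.1·0.9391 + 0.15·0.0609) ≈ 0.9114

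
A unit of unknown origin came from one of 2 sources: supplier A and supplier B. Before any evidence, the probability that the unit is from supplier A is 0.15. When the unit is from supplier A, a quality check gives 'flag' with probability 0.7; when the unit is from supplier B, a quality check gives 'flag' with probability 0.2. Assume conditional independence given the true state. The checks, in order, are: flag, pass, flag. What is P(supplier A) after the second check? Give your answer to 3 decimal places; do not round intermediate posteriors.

After 'flag': P(supplier A) = 0.7·0.1500 / (0.7·0.1500 + 0.2·0.8500) ≈ 0.3818
After 'pass': P(supplier A) = 0.3·0.3818 / (0.3·0.3818 + 0.8·0.6182) ≈ 0.1881

0.188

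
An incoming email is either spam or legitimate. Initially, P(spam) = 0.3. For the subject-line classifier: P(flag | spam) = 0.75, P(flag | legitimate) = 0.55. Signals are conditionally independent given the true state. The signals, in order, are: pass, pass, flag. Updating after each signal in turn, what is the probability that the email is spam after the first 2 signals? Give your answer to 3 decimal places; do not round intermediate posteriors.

After 'pass': P(spam) = 0.25·0.3000 / (0.25·0.3000 + 0.45·0.7000) ≈ 0.1923
After 'pass': P(spam) = 0.25·0.1923 / (0.25·0.1923 + 0.45·0.8077) ≈ 0.1168

0.117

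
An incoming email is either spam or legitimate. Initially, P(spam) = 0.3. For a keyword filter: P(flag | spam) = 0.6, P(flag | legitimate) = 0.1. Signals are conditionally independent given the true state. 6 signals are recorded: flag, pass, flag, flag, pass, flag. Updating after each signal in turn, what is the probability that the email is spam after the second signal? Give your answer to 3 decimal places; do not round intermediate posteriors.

After 'flag': P(spam) = 0.6·0.3000 / (0.6·0.3000 + 0.1·0.7000) ≈ 0.7200
After 'pass': P(spam) = 0.4·0.7200 / (0.4·0.7200 + 0.9·0.2800) ≈ 0.5333

0.533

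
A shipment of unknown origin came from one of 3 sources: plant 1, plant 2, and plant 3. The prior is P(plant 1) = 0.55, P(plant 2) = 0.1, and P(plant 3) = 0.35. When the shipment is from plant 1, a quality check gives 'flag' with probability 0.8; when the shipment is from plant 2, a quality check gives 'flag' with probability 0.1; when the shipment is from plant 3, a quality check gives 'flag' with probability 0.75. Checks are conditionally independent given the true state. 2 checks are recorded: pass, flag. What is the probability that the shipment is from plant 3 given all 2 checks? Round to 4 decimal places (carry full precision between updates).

After 'pass': normaliser = 0.2·0.5500 + 0.9·0.1000 + 0.25·0.3500; P(plant 1) ≈ 0.3826, P(plant 2) ≈ 0.3130, P(plant 3) ≈ 0.3043
After 'flag': normaliser = 0.8·0.3826 + 0.1·0.3130 + 0.75·0.3043; P(plant 1) ≈ 0.5411, P(plant 2) ≈ 0.0553, P(plant 3) ≈ 0.4035

0.4035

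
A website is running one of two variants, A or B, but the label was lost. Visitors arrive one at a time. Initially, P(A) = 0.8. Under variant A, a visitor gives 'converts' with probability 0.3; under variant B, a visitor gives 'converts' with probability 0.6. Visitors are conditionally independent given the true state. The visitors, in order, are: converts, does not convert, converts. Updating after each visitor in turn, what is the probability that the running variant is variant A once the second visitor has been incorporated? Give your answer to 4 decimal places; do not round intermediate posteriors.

After 'converts': P(A) = 0.3·0.8000 / (0.3·0.8000 + 0.6·0.2000) ≈ 0.6667
After 'does not convert': P(A) = 0.7·0.6667 / (0.7·0.6667 + 0.4·0.3333) ≈ 0.7778

0.7778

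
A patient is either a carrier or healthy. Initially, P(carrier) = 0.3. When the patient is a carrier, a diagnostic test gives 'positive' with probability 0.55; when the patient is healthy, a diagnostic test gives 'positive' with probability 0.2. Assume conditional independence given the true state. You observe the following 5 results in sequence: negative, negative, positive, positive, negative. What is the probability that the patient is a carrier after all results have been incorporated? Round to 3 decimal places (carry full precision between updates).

0.366

After 'negative': P(carrier) = 0.45·0.3000 / (0.45·0.3000 + 0.8·0.7000) ≈ 0.1942
After 'negative': P(carrier) = 0.45·0.1942 / (0.45·0.1942 + 0.8·0.8058) ≈ 0.1194
After 'positive': P(carrier) = 0.55·0.1194 / (0.55·0.1194 + 0.2·0.8806) ≈ 0.2716
After 'positive': P(carrier) = 0.55·0.2716 / (0.55·0.2716 + 0.2·0.7284) ≈ 0.5063
After 'negative': P(carrier) = 0.45·0.5063 / (0.45·0.5063 + 0.8·0.4937) ≈ 0.3658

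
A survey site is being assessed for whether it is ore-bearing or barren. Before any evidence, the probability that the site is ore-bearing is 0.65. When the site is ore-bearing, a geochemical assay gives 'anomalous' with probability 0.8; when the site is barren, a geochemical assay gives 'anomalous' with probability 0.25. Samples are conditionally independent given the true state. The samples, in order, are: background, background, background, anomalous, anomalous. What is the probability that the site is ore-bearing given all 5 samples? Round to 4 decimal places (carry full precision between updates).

0.2650

After 'background': P(ore) = 0.2·0.6500 / (0.2·0.6500 + 0.75·0.3500) ≈ 0.3312
After 'background': P(ore) = 0.2·0.3312 / (0.2·0.3312 + 0.75·0.6688) ≈ 0.1167
After 'background': P(ore) = 0.2·0.1167 / (0.2·0.1167 + 0.75·0.8833) ≈ 0.0340
After 'anomalous': P(ore) = 0.8·0.0340 / (0.8·0.0340 + 0.25·0.9660) ≈ 0.1013
After 'anomalous': P(ore) = 0.8·0.1013 / (0.8·0.1013 + 0.25·0.8987) ≈ 0.2650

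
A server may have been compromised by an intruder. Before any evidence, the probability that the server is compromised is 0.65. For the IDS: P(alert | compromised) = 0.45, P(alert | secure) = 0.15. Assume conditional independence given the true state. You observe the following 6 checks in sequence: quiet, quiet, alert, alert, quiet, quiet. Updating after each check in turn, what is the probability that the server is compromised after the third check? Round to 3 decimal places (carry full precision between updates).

After 'quiet': P(compromised) = 0.55·0.6500 / (0.55·0.6500 + 0.85·0.3500) ≈ 0.5458
After 'quiet': P(compromised) = 0.55·0.5458 / (0.55·0.5458 + 0.85·0.4542) ≈ 0.4374
After 'alert': P(compromised) = 0.45·0.4374 / (0.45·0.4374 + 0.15·0.5626) ≈ 0.6999

0.700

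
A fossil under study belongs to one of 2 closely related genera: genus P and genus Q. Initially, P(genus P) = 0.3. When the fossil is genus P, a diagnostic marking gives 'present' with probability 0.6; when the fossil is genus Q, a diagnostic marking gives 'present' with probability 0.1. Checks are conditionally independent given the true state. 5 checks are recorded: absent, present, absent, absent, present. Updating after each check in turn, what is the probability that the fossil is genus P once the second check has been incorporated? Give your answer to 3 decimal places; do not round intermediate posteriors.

Apply Bayes' rule sequentially, carrying P(genus P) forward.
After 'absent': P(genus P) = 0.4·0.3000 / (0.4·0.3000 + 0.9·0.7000) ≈ 0.1600
After 'present': P(genus P) = 0.6·0.1600 / (0.6·0.1600 + 0.1·0.8400) ≈ 0.5333

0.533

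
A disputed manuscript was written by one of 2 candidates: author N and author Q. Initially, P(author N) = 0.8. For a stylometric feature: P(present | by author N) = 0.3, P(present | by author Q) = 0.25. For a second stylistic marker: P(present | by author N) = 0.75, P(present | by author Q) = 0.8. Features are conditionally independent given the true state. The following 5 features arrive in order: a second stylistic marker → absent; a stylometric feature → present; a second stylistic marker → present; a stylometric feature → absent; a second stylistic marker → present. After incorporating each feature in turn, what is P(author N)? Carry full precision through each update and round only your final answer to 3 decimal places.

0.831

Apply Bayes' rule sequentially, carrying P(author N) forward.
After a second stylistic marker='absent': P(author N) = 0.25·0.8000 / (0.25·0.8000 + 0.2·0.2000) ≈ 0.8333
After a stylometric feature='present': P(author N) = 0.3·0.8333 / (0.3·0.8333 + 0.25·0.1667) ≈ 0.8571
After a second stylistic marker='present': P(author N) = 0.75·0.8571 / (0.75·0.8571 + 0.8·0.1429) ≈ 0.8491
After a stylometric feature='absent': P(author N) = 0.7·0.8491 / (0.7·0.8491 + 0.75·0.1509) ≈ 0.8400
After a second stylistic marker='present': P(author N) = 0.75·0.8400 / (0.75·0.8400 + 0.8·0.1600) ≈ 0.8311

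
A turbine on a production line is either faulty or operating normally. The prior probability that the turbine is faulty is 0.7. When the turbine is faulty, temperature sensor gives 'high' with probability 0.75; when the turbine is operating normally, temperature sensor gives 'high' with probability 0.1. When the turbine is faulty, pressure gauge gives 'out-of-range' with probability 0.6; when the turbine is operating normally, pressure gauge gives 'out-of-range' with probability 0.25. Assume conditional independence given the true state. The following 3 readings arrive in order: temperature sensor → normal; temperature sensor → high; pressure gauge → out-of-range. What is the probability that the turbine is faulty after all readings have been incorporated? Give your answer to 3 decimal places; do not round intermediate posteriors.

After temperature sensor='normal': P(faulty) = 0.25·0.7000 / (0.25·0.7000 + 0.9·0.3000) ≈ 0.3933
After temperature sensor='high': P(faulty) = 0.75·0.3933 / (0.75·0.3933 + 0.1·0.6067) ≈ 0.8294
After pressure gauge='out-of-range': P(faulty) = 0.6·0.8294 / (0.6·0.8294 + 0.25·0.1706) ≈ 0.9211

0.921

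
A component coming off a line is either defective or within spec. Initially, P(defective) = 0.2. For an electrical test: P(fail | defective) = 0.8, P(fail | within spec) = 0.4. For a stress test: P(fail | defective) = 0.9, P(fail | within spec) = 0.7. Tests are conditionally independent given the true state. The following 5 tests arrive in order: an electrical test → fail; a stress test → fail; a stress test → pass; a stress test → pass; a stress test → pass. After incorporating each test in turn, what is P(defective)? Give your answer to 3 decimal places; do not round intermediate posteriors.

0.023

After an electrical test='fail': P(defective) = 0.8·0.2000 / (0.8·0.2000 + 0.4·0.8000) ≈ 0.3333
After a stress test='fail': P(defective) = 0.9·0.3333 / (0.9·0.3333 + 0.7·0.6667) ≈ 0.3913
After a stress test='pass': P(defective) = 0.1·0.3913 / (0.1·0.3913 + 0.3·0.6087) ≈ 0.1765
After a stress test='pass': P(defective) = 0.1·0.1765 / (0.1·0.1765 + 0.3·0.8235) ≈ 0.0667
After a stress test='pass': P(defective) = 0.1·0.0667 / (0.1·0.0667 + 0.3·0.9333) ≈ 0.0233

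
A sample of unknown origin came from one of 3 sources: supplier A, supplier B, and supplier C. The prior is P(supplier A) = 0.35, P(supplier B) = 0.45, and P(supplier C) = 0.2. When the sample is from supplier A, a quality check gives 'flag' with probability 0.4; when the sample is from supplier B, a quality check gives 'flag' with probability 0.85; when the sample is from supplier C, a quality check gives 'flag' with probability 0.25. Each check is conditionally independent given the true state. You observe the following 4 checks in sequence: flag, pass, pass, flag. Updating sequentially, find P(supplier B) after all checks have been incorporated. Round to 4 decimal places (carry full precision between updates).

After 'flag': normaliser = 0.4·0.3500 + 0.85·0.4500 + 0.25·0.2000; P(supplier A) ≈ 0.2445, P(supplier B) ≈ 0.6681, P(supplier C) ≈ 0.0873
After 'pass': normaliser = 0.6·0.2445 + 0.15·0.6681 + 0.75·0.0873; P(supplier A) ≈ 0.4696, P(supplier B) ≈ 0.3208, P(supplier C) ≈ 0.2096
After 'pass': normaliser = 0.6·0.4696 + 0.15·0.3208 + 0.75·0.2096; P(supplier A) ≈ 0.5784, P(supplier B) ≈ 0.0988, P(supplier C) ≈ 0.3228
After 'flag': normaliser = 0.4·0.5784 + 0.85·0.0988 + 0.25·0.3228; P(supplier A) ≈ 0.5842, P(supplier B) ≈ 0.2120, P(supplier C) ≈ 0.2038

0.2120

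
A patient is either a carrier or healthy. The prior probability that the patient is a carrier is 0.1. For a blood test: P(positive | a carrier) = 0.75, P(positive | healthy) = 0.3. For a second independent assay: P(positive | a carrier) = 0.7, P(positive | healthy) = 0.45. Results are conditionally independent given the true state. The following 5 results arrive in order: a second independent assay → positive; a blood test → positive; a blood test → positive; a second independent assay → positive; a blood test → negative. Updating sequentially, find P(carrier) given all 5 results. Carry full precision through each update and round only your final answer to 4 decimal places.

0.3751

After a second independent assay='positive': P(carrier) = 0.7·0.1000 / (0.7·0.1000 + 0.45·0.9000) ≈ 0.1474
After a blood test='positive': P(carrier) = 0.75·0.1474 / (0.75·0.1474 + 0.3·0.8526) ≈ 0.3017
After a blood test='positive': P(carrier) = 0.75·0.3017 / (0.75·0.3017 + 0.3·0.6983) ≈ 0.5193
After a second independent assay='positive': P(carrier) = 0.7·0.5193 / (0.7·0.5193 + 0.45·0.4807) ≈ 0.6269
After a blood test='negative': P(carrier) = 0.25·0.6269 / (0.25·0.6269 + 0.7·0.3731) ≈ 0.3751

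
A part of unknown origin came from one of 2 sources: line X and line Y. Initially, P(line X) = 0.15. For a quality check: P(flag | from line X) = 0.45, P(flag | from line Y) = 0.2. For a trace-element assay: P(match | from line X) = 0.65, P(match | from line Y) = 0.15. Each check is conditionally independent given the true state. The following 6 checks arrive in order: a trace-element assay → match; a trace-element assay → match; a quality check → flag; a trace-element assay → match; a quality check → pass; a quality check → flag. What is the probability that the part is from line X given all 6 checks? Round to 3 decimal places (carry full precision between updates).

0.980

After a trace-element assay='match': P(line X) = 0.65·0.1500 / (0.65·0.1500 + 0.15·0.8500) ≈ 0.4333
After a trace-element assay='match': P(line X) = 0.65·0.4333 / (0.65·0.4333 + 0.15·0.5667) ≈ 0.7682
After a quality check='flag': P(line X) = 0.45·0.7682 / (0.45·0.7682 + 0.2·0.2318) ≈ 0.8817
After a trace-element assay='match': P(line X) = 0.65·0.8817 / (0.65·0.8817 + 0.15·0.1183) ≈ 0.9700
After a quality check='pass': P(line X) = 0.55·0.9700 / (0.55·0.9700 + 0.8·0.0300) ≈ 0.9569
After a quality check='flag': P(line X) = 0.45·0.9569 / (0.45·0.9569 + 0.2·0.0431) ≈ 0.9804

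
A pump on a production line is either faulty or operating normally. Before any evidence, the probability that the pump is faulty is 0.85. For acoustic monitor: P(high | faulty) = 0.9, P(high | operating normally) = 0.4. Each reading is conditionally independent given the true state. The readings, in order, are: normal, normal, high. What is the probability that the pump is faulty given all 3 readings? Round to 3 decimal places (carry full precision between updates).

0.262

After 'normal': P(faulty) = 0.1·0.8500 / (0.1·0.8500 + 0.6·0.1500) ≈ 0.4857
After 'normal': P(faulty) = 0.1·0.4857 / (0.1·0.4857 + 0.6·0.5143) ≈ 0.1360
After 'high': P(faulty) = 0.9·0.1360 / (0.9·0.1360 + 0.4·0.8640) ≈ 0.2615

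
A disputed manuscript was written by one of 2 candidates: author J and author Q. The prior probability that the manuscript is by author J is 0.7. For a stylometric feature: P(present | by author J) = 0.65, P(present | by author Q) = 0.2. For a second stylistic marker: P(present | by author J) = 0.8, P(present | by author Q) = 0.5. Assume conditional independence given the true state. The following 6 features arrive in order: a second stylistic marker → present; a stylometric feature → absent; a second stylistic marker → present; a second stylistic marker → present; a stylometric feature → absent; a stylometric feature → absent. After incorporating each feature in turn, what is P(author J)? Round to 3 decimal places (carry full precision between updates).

After a second stylistic marker='present': P(author J) = 0.8·0.7000 / (0.8·0.7000 + 0.5·0.3000) ≈ 0.7887
After a stylometric feature='absent': P(author J) = 0.35·0.7887 / (0.35·0.7887 + 0.8·0.2113) ≈ 0.6203
After a second stylistic marker='present': P(author J) = 0.8·0.6203 / (0.8·0.6203 + 0.5·0.3797) ≈ 0.7232
After a second stylistic marker='present': P(author J) = 0.8·0.7232 / (0.8·0.7232 + 0.5·0.2768) ≈ 0.8070
After a stylometric feature='absent': P(author J) = 0.35·0.8070 / (0.35·0.8070 + 0.8·0.1930) ≈ 0.6466
After a stylometric feature='absent': P(author J) = 0.35·0.6466 / (0.35·0.6466 + 0.8·0.3534) ≈ 0.4445

0.445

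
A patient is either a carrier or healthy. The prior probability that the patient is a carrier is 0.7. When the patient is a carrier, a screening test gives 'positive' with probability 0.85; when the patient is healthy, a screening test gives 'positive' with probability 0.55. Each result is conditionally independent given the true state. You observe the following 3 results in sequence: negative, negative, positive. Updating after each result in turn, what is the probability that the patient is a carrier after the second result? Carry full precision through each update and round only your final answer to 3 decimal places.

After 'negative': P(carrier) = 0.15·0.7000 / (0.15·0.7000 + 0.45·0.3000) ≈ 0.4375
After 'negative': P(carrier) = 0.15·0.4375 / (0.15·0.4375 + 0.45·0.5625) ≈ 0.2059

0.206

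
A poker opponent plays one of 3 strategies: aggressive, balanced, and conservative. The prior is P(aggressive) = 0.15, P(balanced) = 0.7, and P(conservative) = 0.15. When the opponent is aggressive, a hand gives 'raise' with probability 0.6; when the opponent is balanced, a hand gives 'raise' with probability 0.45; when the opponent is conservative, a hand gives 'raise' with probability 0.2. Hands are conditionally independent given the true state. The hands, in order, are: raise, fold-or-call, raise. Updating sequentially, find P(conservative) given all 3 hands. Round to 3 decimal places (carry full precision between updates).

After 'raise': normaliser = 0.6·0.1500 + 0.45·0.7000 + 0.2·0.1500; P(aggressive) ≈ 0.2069, P(balanced) ≈ 0.7241, P(conservative) ≈ 0.0690
After 'fold-or-call': normaliser = 0.4·0.2069 + 0.55·0.7241 + 0.8·0.0690; P(aggressive) ≈ 0.1543, P(balanced) ≈ 0.7428, P(conservative) ≈ 0.1029
After 'raise': normaliser = 0.6·0.1543 + 0.45·0.7428 + 0.2·0.1029; P(aggressive) ≈ 0.2070, P(balanced) ≈ 0.7470, P(conservative) ≈ 0.0460

0.046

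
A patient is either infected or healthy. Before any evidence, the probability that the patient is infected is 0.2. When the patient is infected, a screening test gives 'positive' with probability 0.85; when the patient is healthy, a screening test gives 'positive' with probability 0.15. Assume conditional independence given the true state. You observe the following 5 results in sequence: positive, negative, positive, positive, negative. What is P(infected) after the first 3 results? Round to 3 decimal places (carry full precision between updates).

0.586

After 'positive': P(infected) = 0.85·0.2000 / (0.85·0.2000 + 0.15·0.8000) ≈ 0.5862
After 'negative': P(infected) = 0.15·0.5862 / (0.15·0.5862 + 0.85·0.4138) ≈ 0.2000
After 'positive': P(infected) = 0.85·0.2000 / (0.85·0.2000 + 0.15·0.8000) ≈ 0.5862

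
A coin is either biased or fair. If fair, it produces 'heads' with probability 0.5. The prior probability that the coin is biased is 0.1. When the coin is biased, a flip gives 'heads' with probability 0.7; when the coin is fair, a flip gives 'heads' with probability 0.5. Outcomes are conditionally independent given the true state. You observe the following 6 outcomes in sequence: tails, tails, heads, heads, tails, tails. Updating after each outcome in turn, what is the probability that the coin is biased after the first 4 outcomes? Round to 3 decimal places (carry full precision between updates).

0.073

Each posterior becomes the prior for the next update.
After 'tails': P(biased) = 0.3·0.1000 / (0.3·0.1000 + 0.5·0.9000) ≈ 0.0625
After 'tails': P(biased) = 0.3·0.0625 / (0.3·0.0625 + 0.5·0.9375) ≈ 0.0385
After 'heads': P(biased) = 0.7·0.0385 / (0.7·0.0385 + 0.5·0.9615) ≈ 0.0530
After 'heads': P(biased) = 0.7·0.0530 / (0.7·0.0530 + 0.5·0.9470) ≈ 0.0727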